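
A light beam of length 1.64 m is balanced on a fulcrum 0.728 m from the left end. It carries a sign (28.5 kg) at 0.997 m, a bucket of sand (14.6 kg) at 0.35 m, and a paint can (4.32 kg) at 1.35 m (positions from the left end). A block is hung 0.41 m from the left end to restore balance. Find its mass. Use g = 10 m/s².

m ≈ 15.2 kg

About the fulcrum (at 0.728 m from the left end):
Sign: 28.5 × 10 = 285 N down at 0.997 m → arm 0.269 m, τ = 285 × 0.269 = 76.67 N·m clockwise.
Bucket of sand: 14.6 × 10 = 146 N down at 0.35 m → arm 0.378 m, τ = 146 × 0.378 = 55.19 N·m counterclockwise.
Paint can: 4.32 × 10 = 43.2 N down at 1.35 m → arm 0.622 m, τ = 43.2 × 0.622 = 26.87 N·m clockwise.
Net moment of known loads = 48.35 N·m clockwise.
An unknown mass m at 0.41 m has arm 0.318 m; its moment is m·g·0.318 counterclockwise.
Στ = 0 ⇒ m × 10 × 0.318 = 48.35 ⇒ m = 48.35 / (10 × 0.318) = 15.2 kg.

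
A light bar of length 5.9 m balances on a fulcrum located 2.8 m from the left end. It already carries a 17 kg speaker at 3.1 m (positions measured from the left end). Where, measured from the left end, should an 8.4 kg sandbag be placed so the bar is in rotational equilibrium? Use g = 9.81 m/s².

Choose the fulcrum (at 2.8 m from the left end) as the axis so the support reaction has zero arm there.
Speaker: 17 × 9.81 = 166.8 N down at 3.1 m → arm 0.3 m, τ = 166.8 × 0.3 = 50.04 N·m clockwise.
Net moment of existing loads = 50.04 N·m clockwise.
The sandbag weighs 8.4 × 9.81 = 82.4 N and must supply an equal counterclockwise moment, so its lever arm about the fulcrum is 50.04 / 82.4 = 0.607 m.
That puts it at 2.8 − 0.607 = 2.19 m from the left end.

x ≈ 2.19 m from the left end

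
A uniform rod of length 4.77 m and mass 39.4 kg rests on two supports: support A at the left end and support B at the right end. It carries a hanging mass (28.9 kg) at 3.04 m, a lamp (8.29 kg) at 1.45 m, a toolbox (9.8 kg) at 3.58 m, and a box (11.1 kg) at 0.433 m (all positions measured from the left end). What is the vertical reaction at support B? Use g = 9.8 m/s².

R_B ≈ 480 N

About support A:
Beam weight: 39.4 × 9.8 = 386.1 N down at 2.385 m → arm 2.385 m, τ = 386.1 × 2.385 = 920.8 N·m clockwise.
Hanging mass: 28.9 × 9.8 = 283.2 N down at 3.04 m → arm 3.04 m, τ = 283.2 × 3.04 = 860.9 N·m clockwise.
Lamp: 8.29 × 9.8 = 81.24 N down at 1.45 m → arm 1.45 m, τ = 81.24 × 1.45 = 117.8 N·m clockwise.
Toolbox: 9.8 × 9.8 = 96.04 N down at 3.58 m → arm 3.58 m, τ = 96.04 × 3.58 = 343.8 N·m clockwise.
Box: 11.1 × 9.8 = 108.8 N down at 0.433 m → arm 0.433 m, τ = 108.8 × 0.433 = 47.11 N·m clockwise.
Net load moment about support A = 2290 N·m clockwise.
Reaction R at support B is upward at 4.77 m, arm 4.77 m → moment R × 4.77 counterclockwise.
For rotational equilibrium, R × 4.77 = 2290, so R = 480 N.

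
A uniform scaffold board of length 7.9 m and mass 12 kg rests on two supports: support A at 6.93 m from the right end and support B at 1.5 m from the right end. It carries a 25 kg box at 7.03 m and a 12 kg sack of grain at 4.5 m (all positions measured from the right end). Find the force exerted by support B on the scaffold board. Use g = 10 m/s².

R_B ≈ 115 N

Choose support A as the axis so its reaction then has zero moment arm.
Beam weight: 12 × 10 = 120 N down at 3.95 m → arm 2.98 m, τ = 120 × 2.98 = 357.6 N·m clockwise.
Box: 25 × 10 = 250 N down at 7.03 m → arm 0.1 m, τ = 250 × 0.1 = 25 N·m counterclockwise.
Sack of grain: 12 × 10 = 120 N down at 4.5 m → arm 2.43 m, τ = 120 × 2.43 = 291.6 N·m clockwise.
Net load moment about support A = 624.2 N·m clockwise.
Reaction R at support B is upward at 1.5 m, arm 5.43 m → moment R × 5.43 counterclockwise.
Στ = 0 ⇒ R × 5.43 = 624.2 ⇒ R = 115 N.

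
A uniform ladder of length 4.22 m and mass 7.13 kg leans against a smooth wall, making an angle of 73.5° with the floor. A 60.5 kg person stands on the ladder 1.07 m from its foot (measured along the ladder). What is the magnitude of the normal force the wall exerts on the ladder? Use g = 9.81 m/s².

Take moments about the foot of the ladder.
Ladder weight 7.13×9.81 = 69.95 N acts at 2.11 m along the ladder; its horizontal arm is 2.11·cos73.5° = 0.5993 m → τ = 41.92 N·m clockwise.
Person: 60.5×9.81 = 593.5 N at 1.07 m → arm 0.3039 m → τ = 180.4 N·m clockwise.
Wall normal N acts horizontally at the top; its moment arm is the height L sinθ = 4.22·sin73.5° = 4.046 m, counterclockwise.
Setting net torque to zero: N × 4.046 = 222.3 → N = 54.9 N.

N_wall ≈ 54.9 N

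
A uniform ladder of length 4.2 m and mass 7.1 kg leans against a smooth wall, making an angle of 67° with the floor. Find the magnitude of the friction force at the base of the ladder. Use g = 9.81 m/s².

About the foot of the ladder:
Ladder weight 7.1×9.81 = 69.65 N acts at 2.1 m along the ladder; its horizontal arm is 2.1·cos67° = 0.8205 m → τ = 57.15 N·m clockwise.
Wall normal N acts horizontally at the top; its moment arm is the height L sinθ = 4.2·sin67° = 3.866 m, counterclockwise.
For rotational equilibrium, N × 3.866 = 57.15, so N = 14.8 N.
ΣFx = 0: friction at the foot balances the wall's push, so f = N_wall = 14.8 N.

f ≈ 14.8 N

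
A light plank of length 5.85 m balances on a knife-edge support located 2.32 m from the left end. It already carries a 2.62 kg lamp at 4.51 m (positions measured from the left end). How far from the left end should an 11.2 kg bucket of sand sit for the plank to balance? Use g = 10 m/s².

x ≈ 1.81 m from the left end

Sum moments about the knife-edge support (at 2.32 m from the left end) (the support reaction has zero arm there).
Lamp: 2.62 × 10 = 26.2 N down at 4.51 m → arm 2.19 m, τ = 26.2 × 2.19 = 57.38 N·m clockwise.
Net moment of existing loads = 57.38 N·m clockwise.
The bucket of sand weighs 11.2 × 10 = 112 N and must supply an equal counterclockwise moment, so its lever arm about the knife-edge support is 57.38 / 112 = 0.512 m.
That puts it at 2.32 − 0.512 = 1.81 m from the left end.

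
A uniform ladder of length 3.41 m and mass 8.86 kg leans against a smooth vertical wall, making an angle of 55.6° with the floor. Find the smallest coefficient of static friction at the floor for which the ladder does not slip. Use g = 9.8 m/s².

μ_min ≈ 0.342

Sum moments about the foot of the ladder (the floor normal and friction both act there and drop out).
Ladder weight 8.86×9.8 = 86.83 N acts at 1.705 m along the ladder; its horizontal arm is 1.705·cos55.6° = 0.9633 m → τ = 83.64 N·m clockwise.
Wall normal N acts horizontally at the top; its moment arm is the height L sinθ = 3.41·sin55.6° = 2.814 m, counterclockwise.
Setting net torque to zero: N × 2.814 = 83.64 → N = 29.72 N.
ΣFx = 0 ⇒ f = N_wall = 29.72 N. ΣFy = 0 ⇒ N_floor = 86.83 N.
μ_min = f / N_floor = 29.72 / 86.83 = 0.342.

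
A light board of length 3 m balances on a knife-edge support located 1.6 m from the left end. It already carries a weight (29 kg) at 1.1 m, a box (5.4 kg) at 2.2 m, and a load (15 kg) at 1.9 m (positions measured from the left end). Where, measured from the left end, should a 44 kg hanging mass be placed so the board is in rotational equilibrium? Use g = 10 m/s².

x ≈ 1.75 m from the left end

Sum moments about the knife-edge support (at 1.6 m from the left end) (the support reaction has zero arm there).
Weight: 29 × 10 = 290 N down at 1.1 m → arm 0.5 m, τ = 290 × 0.5 = 145 N·m counterclockwise.
Box: 5.4 × 10 = 54 N down at 2.2 m → arm 0.6 m, τ = 54 × 0.6 = 32.4 N·m clockwise.
Load: 15 × 10 = 150 N down at 1.9 m → arm 0.3 m, τ = 150 × 0.3 = 45 N·m clockwise.
Net moment of existing loads = 67.6 N·m counterclockwise.
The hanging mass weighs 44 × 10 = 440 N and must supply an equal clockwise moment, so its lever arm about the knife-edge support is 67.6 / 440 = 0.154 m.
That puts it at 1.6 + 0.154 = 1.75 m from the left end.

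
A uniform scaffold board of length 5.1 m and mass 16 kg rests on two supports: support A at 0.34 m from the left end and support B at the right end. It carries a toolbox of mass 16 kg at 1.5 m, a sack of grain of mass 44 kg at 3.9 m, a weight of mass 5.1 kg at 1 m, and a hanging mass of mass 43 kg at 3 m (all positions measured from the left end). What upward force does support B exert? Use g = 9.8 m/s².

Choose support A as the axis so its reaction then has zero moment arm.
Beam weight: 16 × 9.8 = 156.8 N down at 2.55 m → arm 2.21 m, τ = 156.8 × 2.21 = 346.5 N·m clockwise.
Toolbox: 16 × 9.8 = 156.8 N down at 1.5 m → arm 1.16 m, τ = 156.8 × 1.16 = 181.9 N·m clockwise.
Sack of grain: 44 × 9.8 = 431.2 N down at 3.9 m → arm 3.56 m, τ = 431.2 × 3.56 = 1535 N·m clockwise.
Weight: 5.1 × 9.8 = 49.98 N down at 1 m → arm 0.66 m, τ = 49.98 × 0.66 = 32.99 N·m clockwise.
Hanging mass: 43 × 9.8 = 421.4 N down at 3 m → arm 2.66 m, τ = 421.4 × 2.66 = 1121 N·m clockwise.
Net load moment about support A = 3217 N·m clockwise.
Reaction R at support B is upward at 5.1 m, arm 4.76 m → moment R × 4.76 counterclockwise.
Στ = 0 ⇒ R × 4.76 = 3217 ⇒ R = 676 N.

R_B ≈ 676 N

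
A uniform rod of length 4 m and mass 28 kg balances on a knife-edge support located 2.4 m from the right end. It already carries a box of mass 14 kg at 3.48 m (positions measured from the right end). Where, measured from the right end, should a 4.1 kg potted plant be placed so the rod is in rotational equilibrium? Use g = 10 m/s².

Take moments about the knife-edge support (at 2.4 m from the right end).
Beam weight: 28 × 10 = 280 N down at 2 m → arm 0.4 m, τ = 280 × 0.4 = 112 N·m clockwise.
Box: 14 × 10 = 140 N down at 3.48 m → arm 1.08 m, τ = 140 × 1.08 = 151.2 N·m counterclockwise.
Net moment of existing loads = 39.2 N·m counterclockwise.
The potted plant weighs 4.1 × 10 = 41 N and must supply an equal clockwise moment, so its lever arm about the knife-edge support is 39.2 / 41 = 0.956 m.
That puts it at 2.4 − 0.956 = 1.44 m from the right end.

x ≈ 1.44 m from the right end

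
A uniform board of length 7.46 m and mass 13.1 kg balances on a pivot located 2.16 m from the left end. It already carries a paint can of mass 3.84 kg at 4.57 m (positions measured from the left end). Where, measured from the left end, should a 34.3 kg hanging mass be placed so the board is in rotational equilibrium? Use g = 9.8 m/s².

Take moments about the pivot (at 2.16 m from the left end).
Beam weight: 13.1 × 9.8 = 128.4 N down at 3.73 m → arm 1.57 m, τ = 128.4 × 1.57 = 201.6 N·m clockwise.
Paint can: 3.84 × 9.8 = 37.63 N down at 4.57 m → arm 2.41 m, τ = 37.63 × 2.41 = 90.69 N·m clockwise.
Net moment of existing loads = 292.3 N·m clockwise.
The hanging mass weighs 34.3 × 9.8 = 336.1 N and must supply an equal counterclockwise moment, so its lever arm about the pivot is 292.3 / 336.1 = 0.87 m.
That puts it at 2.16 − 0.87 = 1.29 m from the left end.

x ≈ 1.29 m from the left end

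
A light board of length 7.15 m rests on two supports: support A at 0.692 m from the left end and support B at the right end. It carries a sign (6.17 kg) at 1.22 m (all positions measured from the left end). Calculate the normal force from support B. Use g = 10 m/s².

About support A:
Sign: 6.17 × 10 = 61.7 N down at 1.22 m → arm 0.528 m, τ = 61.7 × 0.528 = 32.58 N·m clockwise.
Net load moment about support A = 32.58 N·m clockwise.
Reaction R at support B is upward at 7.15 m, arm 6.458 m → moment R × 6.458 counterclockwise.
For rotational equilibrium, R × 6.458 = 32.58, so R = 5.04 N.

R_B ≈ 5.04 N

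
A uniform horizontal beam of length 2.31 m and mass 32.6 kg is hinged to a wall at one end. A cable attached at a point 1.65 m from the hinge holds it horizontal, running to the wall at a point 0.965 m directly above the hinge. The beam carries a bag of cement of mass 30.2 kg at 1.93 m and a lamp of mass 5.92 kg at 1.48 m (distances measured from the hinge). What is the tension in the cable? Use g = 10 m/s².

T ≈ 1260 N

Choose the hinge as the axis so the unknown hinge reaction has zero arm there.
Beam weight: 32.6 × 10 = 326 N down at 1.155 m → arm 1.155 m, τ = 326 × 1.155 = 376.5 N·m clockwise.
Bag of cement: 30.2 × 10 = 302 N down at 1.93 m → arm 1.93 m, τ = 302 × 1.93 = 582.9 N·m clockwise.
Lamp: 5.92 × 10 = 59.2 N down at 1.48 m → arm 1.48 m, τ = 59.2 × 1.48 = 87.62 N·m clockwise.
Total clockwise load moment = 1047 N·m.
The cable tension T acts at 1.65 m; only its component perpendicular to the beam, T sinθ, produces torque. sinθ = h/√(h²+d²) = 0.965/√(0.965²+1.65²) = 0.5048.
Στ = 0 ⇒ T × 1.65 × 0.5048 = 1047 ⇒ T = 1047 / 0.8329 = 1260 N.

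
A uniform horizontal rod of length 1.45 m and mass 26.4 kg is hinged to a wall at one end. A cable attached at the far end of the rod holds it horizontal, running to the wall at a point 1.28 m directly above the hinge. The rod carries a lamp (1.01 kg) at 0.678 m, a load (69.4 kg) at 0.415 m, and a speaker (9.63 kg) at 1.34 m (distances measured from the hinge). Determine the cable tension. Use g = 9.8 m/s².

About the hinge:
Beam weight: 26.4 × 9.8 = 258.7 N down at 0.725 m → arm 0.725 m, τ = 258.7 × 0.725 = 187.6 N·m clockwise.
Lamp: 1.01 × 9.8 = 9.898 N down at 0.678 m → arm 0.678 m, τ = 9.898 × 0.678 = 6.711 N·m clockwise.
Load: 69.4 × 9.8 = 680.1 N down at 0.415 m → arm 0.415 m, τ = 680.1 × 0.415 = 282.2 N·m clockwise.
Speaker: 9.63 × 9.8 = 94.37 N down at 1.34 m → arm 1.34 m, τ = 94.37 × 1.34 = 126.5 N·m clockwise.
Total clockwise load moment = 603 N·m.
The cable tension T acts at 1.45 m; only its component perpendicular to the rod, T sinθ, produces torque. sinθ = h/√(h²+d²) = 1.28/√(1.28²+1.45²) = 0.6618.
Στ = 0 ⇒ T × 1.45 × 0.6618 = 603 ⇒ T = 603 / 0.9596 = 628 N.

T ≈ 628 N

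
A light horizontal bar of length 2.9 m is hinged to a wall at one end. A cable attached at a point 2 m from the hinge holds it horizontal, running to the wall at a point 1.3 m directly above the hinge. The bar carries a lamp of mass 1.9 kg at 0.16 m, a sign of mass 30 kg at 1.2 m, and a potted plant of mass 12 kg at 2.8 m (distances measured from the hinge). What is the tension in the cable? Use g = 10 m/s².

Sum moments about the hinge (the unknown hinge reaction has zero arm there).
Lamp: 1.9 × 10 = 19 N down at 0.16 m → arm 0.16 m, τ = 19 × 0.16 = 3.04 N·m clockwise.
Sign: 30 × 10 = 300 N down at 1.2 m → arm 1.2 m, τ = 300 × 1.2 = 360 N·m clockwise.
Potted plant: 12 × 10 = 120 N down at 2.8 m → arm 2.8 m, τ = 120 × 2.8 = 336 N·m clockwise.
Total clockwise load moment = 699 N·m.
The cable tension T acts at 2 m; only its component perpendicular to the bar, T sinθ, produces torque. sinθ = h/√(h²+d²) = 1.3/√(1.3²+2²) = 0.545.
Στ = 0 ⇒ T × 2 × 0.545 = 699 ⇒ T = 699 / 1.09 = 641 N.

T ≈ 641 N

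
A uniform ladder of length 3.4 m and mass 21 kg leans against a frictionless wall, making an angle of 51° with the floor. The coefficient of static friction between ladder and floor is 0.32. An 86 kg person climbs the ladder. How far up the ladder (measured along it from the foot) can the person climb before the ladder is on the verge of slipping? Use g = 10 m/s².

About the foot of the ladder:
Ladder weight 21×10 = 210 N acts at 1.7 m along the ladder; its horizontal arm is 1.7·cos51° = 1.07 m → τ = 224.7 N·m clockwise.
Person weight 86×10 = 860 N at distance d → arm d·cos51° → τ = 860·d·0.6293 clockwise.
Wall normal N at the top has arm L sinθ = 2.642 m counterclockwise, so Στ = 0 gives N·2.642 = 224.7 + 541.2·d.
ΣFy = 0 ⇒ N_floor = 1070 N, so the maximum friction is μ_s·N_floor = 0.32×1070 = 342.4 N. ΣFx = 0 ⇒ N_wall = f, so at the slipping point N = 342.4 N.
Substituting: 342.4×2.642 = 224.7 + 541.2·d ⇒ d = (904.6 − 224.7) / 541.2 = 1.26 m.

d ≈ 1.26 m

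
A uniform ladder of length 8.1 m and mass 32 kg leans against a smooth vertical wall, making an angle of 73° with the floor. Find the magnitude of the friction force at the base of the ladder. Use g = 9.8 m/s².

About the foot of the ladder:
Ladder weight 32×9.8 = 313.6 N acts at 4.05 m along the ladder; its horizontal arm is 4.05·cos73° = 1.184 m → τ = 371.3 N·m clockwise.
Wall normal N acts horizontally at the top; its moment arm is the height L sinθ = 8.1·sin73° = 7.746 m, counterclockwise.
For rotational equilibrium, N × 7.746 = 371.3, so N = 47.9 N.
ΣFx = 0: friction at the foot balances the wall's push, so f = N_wall = 47.9 N.

f ≈ 47.9 N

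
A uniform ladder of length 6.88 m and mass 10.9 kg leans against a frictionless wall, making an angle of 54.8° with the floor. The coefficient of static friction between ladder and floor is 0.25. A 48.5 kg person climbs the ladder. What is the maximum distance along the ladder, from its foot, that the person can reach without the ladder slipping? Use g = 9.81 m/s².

About the foot of the ladder:
Ladder weight 10.9×9.81 = 106.9 N acts at 3.44 m along the ladder; its horizontal arm is 3.44·cos54.8° = 1.983 m → τ = 212 N·m clockwise.
Person weight 48.5×9.81 = 475.8 N at distance d → arm d·cos54.8° → τ = 475.8·d·0.5764 clockwise.
Wall normal N at the top has arm L sinθ = 5.622 m counterclockwise, so Στ = 0 gives N·5.622 = 212 + 274.3·d.
ΣFy = 0 ⇒ N_floor = 582.7 N, so the maximum friction is μ_s·N_floor = 0.25×582.7 = 145.7 N. ΣFx = 0 ⇒ N_wall = f, so at the slipping point N = 145.7 N.
Substituting: 145.7×5.622 = 212 + 274.3·d ⇒ d = (819.1 − 212) / 274.3 = 2.21 m.

d ≈ 2.21 m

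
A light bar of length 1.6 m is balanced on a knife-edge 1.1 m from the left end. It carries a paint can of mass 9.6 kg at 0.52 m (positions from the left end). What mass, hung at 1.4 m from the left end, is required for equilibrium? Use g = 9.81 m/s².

m ≈ 18.6 kg

Take moments about the knife-edge (at 1.1 m from the left end).
Paint can: 9.6 × 9.81 = 94.18 N down at 0.52 m → arm 0.58 m, τ = 94.18 × 0.58 = 54.62 N·m counterclockwise.
Net moment of known loads = 54.62 N·m counterclockwise.
An unknown mass m at 1.4 m has arm 0.3 m; its moment is m·g·0.3 clockwise.
Balancing moments: m × 9.81 × 0.3 = 54.62, giving m = 54.62 / (9.81 × 0.3) = 18.6 kg.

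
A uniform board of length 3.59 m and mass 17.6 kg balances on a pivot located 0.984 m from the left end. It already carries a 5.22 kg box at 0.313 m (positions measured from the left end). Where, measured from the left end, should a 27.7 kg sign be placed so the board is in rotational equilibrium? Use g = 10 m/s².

About the pivot (at 0.984 m from the left end):
Beam weight: 17.6 × 10 = 176 N down at 1.795 m → arm 0.811 m, τ = 176 × 0.811 = 142.7 N·m clockwise.
Box: 5.22 × 10 = 52.2 N down at 0.313 m → arm 0.671 m, τ = 52.2 × 0.671 = 35.03 N·m counterclockwise.
Net moment of existing loads = 107.7 N·m clockwise.
The sign weighs 27.7 × 10 = 277 N and must supply an equal counterclockwise moment, so its lever arm about the pivot is 107.7 / 277 = 0.389 m.
That puts it at 0.984 − 0.389 = 0.595 m from the left end.

x ≈ 0.595 m from the left end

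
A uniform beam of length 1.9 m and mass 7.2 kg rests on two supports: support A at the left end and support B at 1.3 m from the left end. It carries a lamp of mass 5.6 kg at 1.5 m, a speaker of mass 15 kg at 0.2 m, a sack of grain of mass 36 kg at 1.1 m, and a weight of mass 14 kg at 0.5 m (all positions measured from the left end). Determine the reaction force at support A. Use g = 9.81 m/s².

R_A ≈ 274 N

Take moments about support B.
Beam weight: 7.2 × 9.81 = 70.63 N down at 0.95 m → arm 0.35 m, τ = 70.63 × 0.35 = 24.72 N·m counterclockwise.
Lamp: 5.6 × 9.81 = 54.94 N down at 1.5 m → arm 0.2 m, τ = 54.94 × 0.2 = 10.99 N·m clockwise.
Speaker: 15 × 9.81 = 147.2 N down at 0.2 m → arm 1.1 m, τ = 147.2 × 1.1 = 161.9 N·m counterclockwise.
Sack of grain: 36 × 9.81 = 353.2 N down at 1.1 m → arm 0.2 m, τ = 353.2 × 0.2 = 70.64 N·m counterclockwise.
Weight: 14 × 9.81 = 137.3 N down at 0.5 m → arm 0.8 m, τ = 137.3 × 0.8 = 109.8 N·m counterclockwise.
Net load moment about support B = 356.1 N·m counterclockwise.
Reaction R at support A is upward at 0 m, arm 1.3 m → moment R × 1.3 clockwise.
Balancing moments: R × 1.3 = 356.1, giving R = 274 N.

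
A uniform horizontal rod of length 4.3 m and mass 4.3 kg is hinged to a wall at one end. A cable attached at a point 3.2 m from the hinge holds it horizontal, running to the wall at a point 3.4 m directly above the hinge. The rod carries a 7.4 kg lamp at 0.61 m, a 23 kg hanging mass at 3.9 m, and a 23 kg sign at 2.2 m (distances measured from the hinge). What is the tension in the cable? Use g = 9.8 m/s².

T ≈ 648 N

Sum moments about the hinge (the unknown hinge reaction has zero arm there).
Beam weight: 4.3 × 9.8 = 42.14 N down at 2.15 m → arm 2.15 m, τ = 42.14 × 2.15 = 90.6 N·m clockwise.
Lamp: 7.4 × 9.8 = 72.52 N down at 0.61 m → arm 0.61 m, τ = 72.52 × 0.61 = 44.24 N·m clockwise.
Hanging mass: 23 × 9.8 = 225.4 N down at 3.9 m → arm 3.9 m, τ = 225.4 × 3.9 = 879.1 N·m clockwise.
Sign: 23 × 9.8 = 225.4 N down at 2.2 m → arm 2.2 m, τ = 225.4 × 2.2 = 495.9 N·m clockwise.
Total clockwise load moment = 1510 N·m.
The cable tension T acts at 3.2 m; only its component perpendicular to the rod, T sinθ, produces torque. sinθ = h/√(h²+d²) = 3.4/√(3.4²+3.2²) = 0.7282.
For rotational equilibrium, T × 3.2 × 0.7282 = 1510, so T = 1510 / 2.33 = 648 N.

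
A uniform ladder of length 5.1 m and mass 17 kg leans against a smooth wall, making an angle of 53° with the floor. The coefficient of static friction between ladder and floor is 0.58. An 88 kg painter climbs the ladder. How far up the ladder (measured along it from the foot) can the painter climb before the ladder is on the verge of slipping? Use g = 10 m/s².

d ≈ 4.19 m

About the foot of the ladder:
Ladder weight 17×10 = 170 N acts at 2.55 m along the ladder; its horizontal arm is 2.55·cos53° = 1.535 m → τ = 260.9 N·m clockwise.
Painter weight 88×10 = 880 N at distance d → arm d·cos53° → τ = 880·d·0.6018 clockwise.
Wall normal N at the top has arm L sinθ = 4.073 m counterclockwise, so Στ = 0 gives N·4.073 = 260.9 + 529.6·d.
ΣFy = 0 ⇒ N_floor = 1050 N, so the maximum friction is μ_s·N_floor = 0.58×1050 = 609 N. ΣFx = 0 ⇒ N_wall = f, so at the slipping point N = 609 N.
Substituting: 609×4.073 = 260.9 + 529.6·d ⇒ d = (2480 − 260.9) / 529.6 = 4.19 m.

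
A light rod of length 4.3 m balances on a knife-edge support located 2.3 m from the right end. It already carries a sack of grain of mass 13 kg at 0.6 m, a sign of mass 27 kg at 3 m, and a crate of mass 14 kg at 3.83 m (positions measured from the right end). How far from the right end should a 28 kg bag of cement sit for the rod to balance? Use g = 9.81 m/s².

Choose the knife-edge support (at 2.3 m from the right end) as the axis so the support reaction has zero arm there.
Sack of grain: 13 × 9.81 = 127.5 N down at 0.6 m → arm 1.7 m, τ = 127.5 × 1.7 = 216.8 N·m clockwise.
Sign: 27 × 9.81 = 264.9 N down at 3 m → arm 0.7 m, τ = 264.9 × 0.7 = 185.4 N·m counterclockwise.
Crate: 14 × 9.81 = 137.3 N down at 3.83 m → arm 1.53 m, τ = 137.3 × 1.53 = 210.1 N·m counterclockwise.
Net moment of existing loads = 178.7 N·m counterclockwise.
The bag of cement weighs 28 × 9.81 = 274.7 N and must supply an equal clockwise moment, so its lever arm about the knife-edge support is 178.7 / 274.7 = 0.651 m.
That puts it at 2.3 − 0.651 = 1.65 m from the right end.

x ≈ 1.65 m from the right end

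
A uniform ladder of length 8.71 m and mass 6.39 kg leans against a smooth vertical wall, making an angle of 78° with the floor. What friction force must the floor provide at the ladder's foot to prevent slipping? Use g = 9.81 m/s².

f ≈ 6.66 N

Choose the foot of the ladder as the axis so the floor normal and friction both act there and drop out.
Ladder weight 6.39×9.81 = 62.69 N acts at 4.355 m along the ladder; its horizontal arm is 4.355·cos78° = 0.9055 m → τ = 56.77 N·m clockwise.
Wall normal N acts horizontally at the top; its moment arm is the height L sinθ = 8.71·sin78° = 8.52 m, counterclockwise.
Στ = 0 ⇒ N × 8.52 = 56.77 ⇒ N = 6.66 N.
ΣFx = 0: friction at the foot balances the wall's push, so f = N_wall = 6.66 N.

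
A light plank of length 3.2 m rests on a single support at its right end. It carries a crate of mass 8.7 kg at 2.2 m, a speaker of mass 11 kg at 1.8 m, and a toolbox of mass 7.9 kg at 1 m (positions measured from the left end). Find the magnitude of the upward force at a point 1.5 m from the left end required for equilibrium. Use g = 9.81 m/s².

Choose the right end as the axis so the unknown pivot reaction has zero arm there.
Crate: 8.7 × 9.81 = 85.35 N down at 2.2 m → arm 1 m, τ = 85.35 × 1 = 85.35 N·m counterclockwise.
Speaker: 11 × 9.81 = 107.9 N down at 1.8 m → arm 1.4 m, τ = 107.9 × 1.4 = 151.1 N·m counterclockwise.
Toolbox: 7.9 × 9.81 = 77.5 N down at 1 m → arm 2.2 m, τ = 77.5 × 2.2 = 170.5 N·m counterclockwise.
Net moment of the loads = 406.9 N·m counterclockwise.
The upward force F acts at a point 1.5 m from the left end, arm 1.7 m, giving F × 1.7 clockwise.
For rotational equilibrium, F × 1.7 = 406.9, so F = 406.9 / 1.7 = 239 N.

F ≈ 239 N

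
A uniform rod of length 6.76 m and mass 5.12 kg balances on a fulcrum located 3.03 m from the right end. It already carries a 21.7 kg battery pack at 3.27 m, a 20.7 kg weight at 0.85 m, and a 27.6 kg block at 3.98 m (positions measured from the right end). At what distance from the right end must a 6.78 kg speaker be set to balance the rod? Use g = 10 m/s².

x ≈ 4.79 m from the right end

About the fulcrum (at 3.03 m from the right end):
Beam weight: 5.12 × 10 = 51.2 N down at 3.38 m → arm 0.35 m, τ = 51.2 × 0.35 = 17.92 N·m counterclockwise.
Battery pack: 21.7 × 10 = 217 N down at 3.27 m → arm 0.24 m, τ = 217 × 0.24 = 52.08 N·m counterclockwise.
Weight: 20.7 × 10 = 207 N down at 0.85 m → arm 2.18 m, τ = 207 × 2.18 = 451.3 N·m clockwise.
Block: 27.6 × 10 = 276 N down at 3.98 m → arm 0.95 m, τ = 276 × 0.95 = 262.2 N·m counterclockwise.
Net moment of existing loads = 119.1 N·m clockwise.
The speaker weighs 6.78 × 10 = 67.8 N and must supply an equal counterclockwise moment, so its lever arm about the fulcrum is 119.1 / 67.8 = 1.76 m.
That puts it at 3.03 + 1.76 = 4.79 m from the right end.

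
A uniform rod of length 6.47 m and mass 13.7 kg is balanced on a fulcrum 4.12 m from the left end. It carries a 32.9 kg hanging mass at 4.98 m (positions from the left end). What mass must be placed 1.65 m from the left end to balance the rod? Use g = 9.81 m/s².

m ≈ 6.55 kg

About the fulcrum (at 4.12 m from the left end):
Beam weight: 13.7 × 9.81 = 134.4 N down at 3.235 m → arm 0.885 m, τ = 134.4 × 0.885 = 118.9 N·m counterclockwise.
Hanging mass: 32.9 × 9.81 = 322.7 N down at 4.98 m → arm 0.86 m, τ = 322.7 × 0.86 = 277.5 N·m clockwise.
Net moment of known loads = 158.6 N·m clockwise.
An unknown mass m at 1.65 m has arm 2.47 m; its moment is m·g·2.47 counterclockwise.
For rotational equilibrium, m × 9.81 × 2.47 = 158.6, so m = 158.6 / (9.81 × 2.47) = 6.55 kg.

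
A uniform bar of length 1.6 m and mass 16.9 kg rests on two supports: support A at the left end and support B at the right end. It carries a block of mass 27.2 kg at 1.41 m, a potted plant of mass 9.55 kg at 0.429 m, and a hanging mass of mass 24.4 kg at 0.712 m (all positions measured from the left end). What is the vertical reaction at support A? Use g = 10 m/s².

Take moments about support B.
Beam weight: 16.9 × 10 = 169 N down at 0.8 m → arm 0.8 m, τ = 169 × 0.8 = 135.2 N·m counterclockwise.
Block: 27.2 × 10 = 272 N down at 1.41 m → arm 0.19 m, τ = 272 × 0.19 = 51.68 N·m counterclockwise.
Potted plant: 9.55 × 10 = 95.5 N down at 0.429 m → arm 1.171 m, τ = 95.5 × 1.171 = 111.8 N·m counterclockwise.
Hanging mass: 24.4 × 10 = 244 N down at 0.712 m → arm 0.888 m, τ = 244 × 0.888 = 216.7 N·m counterclockwise.
Net load moment about support B = 515.4 N·m counterclockwise.
Reaction R at support A is upward at 0 m, arm 1.6 m → moment R × 1.6 clockwise.
Στ = 0 ⇒ R × 1.6 = 515.4 ⇒ R = 322 N.

R_A ≈ 322 N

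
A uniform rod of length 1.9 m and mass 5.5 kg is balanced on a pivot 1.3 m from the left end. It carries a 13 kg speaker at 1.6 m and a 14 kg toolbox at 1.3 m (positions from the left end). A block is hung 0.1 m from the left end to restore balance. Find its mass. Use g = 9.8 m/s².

Taking torques about the pivot (at 1.3 m from the left end):
Beam weight: 5.5 × 9.8 = 53.9 N down at 0.95 m → arm 0.35 m, τ = 53.9 × 0.35 = 18.86 N·m counterclockwise.
Speaker: 13 × 9.8 = 127.4 N down at 1.6 m → arm 0.3 m, τ = 127.4 × 0.3 = 38.22 N·m clockwise.
Toolbox: acts at the pivot, moment arm 0 → no torque.
Net moment of known loads = 19.36 N·m clockwise.
An unknown mass m at 0.1 m has arm 1.2 m; its moment is m·g·1.2 counterclockwise.
Στ = 0 ⇒ m × 9.8 × 1.2 = 19.36 ⇒ m = 19.36 / (9.8 × 1.2) = 1.65 kg.

m ≈ 1.65 kg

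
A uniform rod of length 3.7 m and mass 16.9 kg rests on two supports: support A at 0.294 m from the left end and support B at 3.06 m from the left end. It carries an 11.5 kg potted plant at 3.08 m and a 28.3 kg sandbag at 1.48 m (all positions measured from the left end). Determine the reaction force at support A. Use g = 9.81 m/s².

Taking torques about support B:
Beam weight: 16.9 × 9.81 = 165.8 N down at 1.85 m → arm 1.21 m, τ = 165.8 × 1.21 = 200.6 N·m counterclockwise.
Potted plant: 11.5 × 9.81 = 112.8 N down at 3.08 m → arm 0.02 m, τ = 112.8 × 0.02 = 2.256 N·m clockwise.
Sandbag: 28.3 × 9.81 = 277.6 N down at 1.48 m → arm 1.58 m, τ = 277.6 × 1.58 = 438.6 N·m counterclockwise.
Net load moment about support B = 636.9 N·m counterclockwise.
Reaction R at support A is upward at 0.294 m, arm 2.766 m → moment R × 2.766 clockwise.
Setting net torque to zero: R × 2.766 = 636.9 → R = 230 N.

R_A ≈ 230 N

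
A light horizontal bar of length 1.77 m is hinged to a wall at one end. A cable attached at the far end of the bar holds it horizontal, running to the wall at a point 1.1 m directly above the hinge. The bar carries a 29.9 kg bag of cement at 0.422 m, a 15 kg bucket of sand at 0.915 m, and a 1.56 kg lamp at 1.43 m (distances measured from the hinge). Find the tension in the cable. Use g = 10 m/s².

Choose the hinge as the axis so the unknown hinge reaction has zero arm there.
Bag of cement: 29.9 × 10 = 299 N down at 0.422 m → arm 0.422 m, τ = 299 × 0.422 = 126.2 N·m clockwise.
Bucket of sand: 15 × 10 = 150 N down at 0.915 m → arm 0.915 m, τ = 150 × 0.915 = 137.2 N·m clockwise.
Lamp: 1.56 × 10 = 15.6 N down at 1.43 m → arm 1.43 m, τ = 15.6 × 1.43 = 22.31 N·m clockwise.
Total clockwise load moment = 285.7 N·m.
The cable tension T acts at 1.77 m; only its component perpendicular to the bar, T sinθ, produces torque. sinθ = h/√(h²+d²) = 1.1/√(1.1²+1.77²) = 0.5278.
For rotational equilibrium, T × 1.77 × 0.5278 = 285.7, so T = 285.7 / 0.9342 = 306 N.

T ≈ 306 N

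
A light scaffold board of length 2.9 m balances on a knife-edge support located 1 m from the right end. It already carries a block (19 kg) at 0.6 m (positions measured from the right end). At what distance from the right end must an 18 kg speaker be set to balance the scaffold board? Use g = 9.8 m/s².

x ≈ 1.42 m from the right end

About the knife-edge support (at 1 m from the right end):
Block: 19 × 9.8 = 186.2 N down at 0.6 m → arm 0.4 m, τ = 186.2 × 0.4 = 74.48 N·m clockwise.
Net moment of existing loads = 74.48 N·m clockwise.
The speaker weighs 18 × 9.8 = 176.4 N and must supply an equal counterclockwise moment, so its lever arm about the knife-edge support is 74.48 / 176.4 = 0.422 m.
That puts it at 1 + 0.422 = 1.42 m from the right end.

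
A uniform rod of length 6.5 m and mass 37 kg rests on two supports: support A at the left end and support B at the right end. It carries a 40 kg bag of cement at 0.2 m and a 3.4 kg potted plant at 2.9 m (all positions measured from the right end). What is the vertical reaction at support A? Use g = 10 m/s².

R_A ≈ 212 N

Take moments about support B.
Beam weight: 37 × 10 = 370 N down at 3.25 m → arm 3.25 m, τ = 370 × 3.25 = 1202 N·m counterclockwise.
Bag of cement: 40 × 10 = 400 N down at 0.2 m → arm 0.2 m, τ = 400 × 0.2 = 80 N·m counterclockwise.
Potted plant: 3.4 × 10 = 34 N down at 2.9 m → arm 2.9 m, τ = 34 × 2.9 = 98.6 N·m counterclockwise.
Net load moment about support B = 1381 N·m counterclockwise.
Reaction R at support A is upward at 6.5 m, arm 6.5 m → moment R × 6.5 clockwise.
Balancing moments: R × 6.5 = 1381, giving R = 212 N.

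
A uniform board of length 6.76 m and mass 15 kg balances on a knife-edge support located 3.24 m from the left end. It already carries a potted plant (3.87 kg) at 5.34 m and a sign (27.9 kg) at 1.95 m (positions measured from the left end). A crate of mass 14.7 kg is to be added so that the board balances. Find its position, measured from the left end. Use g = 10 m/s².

About the knife-edge support (at 3.24 m from the left end):
Beam weight: 15 × 10 = 150 N down at 3.38 m → arm 0.14 m, τ = 150 × 0.14 = 21 N·m clockwise.
Potted plant: 3.87 × 10 = 38.7 N down at 5.34 m → arm 2.1 m, τ = 38.7 × 2.1 = 81.27 N·m clockwise.
Sign: 27.9 × 10 = 279 N down at 1.95 m → arm 1.29 m, τ = 279 × 1.29 = 359.9 N·m counterclockwise.
Net moment of existing loads = 257.6 N·m counterclockwise.
The crate weighs 14.7 × 10 = 147 N and must supply an equal clockwise moment, so its lever arm about the knife-edge support is 257.6 / 147 = 1.75 m.
That puts it at 3.24 + 1.75 = 4.99 m from the left end.

x ≈ 4.99 m from the left end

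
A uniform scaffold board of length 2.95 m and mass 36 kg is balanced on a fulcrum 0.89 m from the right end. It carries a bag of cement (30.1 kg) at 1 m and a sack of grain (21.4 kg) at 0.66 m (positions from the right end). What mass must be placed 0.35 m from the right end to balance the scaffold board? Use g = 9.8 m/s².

m ≈ 36 kg

Take moments about the fulcrum (at 0.89 m from the right end).
Beam weight: 36 × 9.8 = 352.8 N down at 1.475 m → arm 0.585 m, τ = 352.8 × 0.585 = 206.4 N·m counterclockwise.
Bag of cement: 30.1 × 9.8 = 295 N down at 1 m → arm 0.11 m, τ = 295 × 0.11 = 32.45 N·m counterclockwise.
Sack of grain: 21.4 × 9.8 = 209.7 N down at 0.66 m → arm 0.23 m, τ = 209.7 × 0.23 = 48.23 N·m clockwise.
Net moment of known loads = 190.6 N·m counterclockwise.
An unknown mass m at 0.35 m has arm 0.54 m; its moment is m·g·0.54 clockwise.
For rotational equilibrium, m × 9.8 × 0.54 = 190.6, so m = 190.6 / (9.8 × 0.54) = 36 kg.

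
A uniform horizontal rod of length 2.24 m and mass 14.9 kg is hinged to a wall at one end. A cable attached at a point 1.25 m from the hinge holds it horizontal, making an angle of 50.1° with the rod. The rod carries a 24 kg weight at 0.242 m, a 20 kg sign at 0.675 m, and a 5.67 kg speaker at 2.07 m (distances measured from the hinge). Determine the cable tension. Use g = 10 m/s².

Taking torques about the hinge:
Beam weight: 14.9 × 10 = 149 N down at 1.12 m → arm 1.12 m, τ = 149 × 1.12 = 166.9 N·m clockwise.
Weight: 24 × 10 = 240 N down at 0.242 m → arm 0.242 m, τ = 240 × 0.242 = 58.08 N·m clockwise.
Sign: 20 × 10 = 200 N down at 0.675 m → arm 0.675 m, τ = 200 × 0.675 = 135 N·m clockwise.
Speaker: 5.67 × 10 = 56.7 N down at 2.07 m → arm 2.07 m, τ = 56.7 × 2.07 = 117.4 N·m clockwise.
Total clockwise load moment = 477.4 N·m.
The cable tension T acts at 1.25 m; only its component perpendicular to the rod, T sinθ, produces torque. sin 50.1° = 0.7672.
For rotational equilibrium, T × 1.25 × 0.7672 = 477.4, so T = 477.4 / 0.959 = 498 N.

T ≈ 498 N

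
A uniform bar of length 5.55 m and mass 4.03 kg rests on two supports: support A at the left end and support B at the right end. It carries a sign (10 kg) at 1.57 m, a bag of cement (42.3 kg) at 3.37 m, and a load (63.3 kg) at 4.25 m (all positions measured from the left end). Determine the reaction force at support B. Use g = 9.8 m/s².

About support A:
Beam weight: 4.03 × 9.8 = 39.49 N down at 2.775 m → arm 2.775 m, τ = 39.49 × 2.775 = 109.6 N·m clockwise.
Sign: 10 × 9.8 = 98 N down at 1.57 m → arm 1.57 m, τ = 98 × 1.57 = 153.9 N·m clockwise.
Bag of cement: 42.3 × 9.8 = 414.5 N down at 3.37 m → arm 3.37 m, τ = 414.5 × 3.37 = 1397 N·m clockwise.
Load: 63.3 × 9.8 = 620.3 N down at 4.25 m → arm 4.25 m, τ = 620.3 × 4.25 = 2636 N·m clockwise.
Net load moment about support A = 4296 N·m clockwise.
Reaction R at support B is upward at 5.55 m, arm 5.55 m → moment R × 5.55 counterclockwise.
For rotational equilibrium, R × 5.55 = 4296, so R = 774 N.

R_B ≈ 774 N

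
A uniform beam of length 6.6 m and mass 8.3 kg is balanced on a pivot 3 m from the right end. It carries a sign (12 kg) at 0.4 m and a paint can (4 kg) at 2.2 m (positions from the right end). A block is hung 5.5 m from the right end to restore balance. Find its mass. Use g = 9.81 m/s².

Choose the pivot (at 3 m from the right end) as the axis so the support reaction has zero arm there.
Beam weight: 8.3 × 9.81 = 81.42 N down at 3.3 m → arm 0.3 m, τ = 81.42 × 0.3 = 24.43 N·m counterclockwise.
Sign: 12 × 9.81 = 117.7 N down at 0.4 m → arm 2.6 m, τ = 117.7 × 2.6 = 306 N·m clockwise.
Paint can: 4 × 9.81 = 39.24 N down at 2.2 m → arm 0.8 m, τ = 39.24 × 0.8 = 31.39 N·m clockwise.
Net moment of known loads = 313 N·m clockwise.
An unknown mass m at 5.5 m has arm 2.5 m; its moment is m·g·2.5 counterclockwise.
Setting net torque to zero: m × 9.81 × 2.5 = 313 → m = 313 / (9.81 × 2.5) = 12.8 kg.

m ≈ 12.8 kg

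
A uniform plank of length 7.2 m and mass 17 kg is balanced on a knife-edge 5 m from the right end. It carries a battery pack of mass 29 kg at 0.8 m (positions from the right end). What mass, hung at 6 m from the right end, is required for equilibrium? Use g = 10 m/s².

Choose the knife-edge (at 5 m from the right end) as the axis so the support reaction has zero arm there.
Beam weight: 17 × 10 = 170 N down at 3.6 m → arm 1.4 m, τ = 170 × 1.4 = 238 N·m clockwise.
Battery pack: 29 × 10 = 290 N down at 0.8 m → arm 4.2 m, τ = 290 × 4.2 = 1218 N·m clockwise.
Net moment of known loads = 1456 N·m clockwise.
An unknown mass m at 6 m has arm 1 m; its moment is m·g·1 counterclockwise.
Balancing moments: m × 10 × 1 = 1456, giving m = 1456 / (10 × 1) = 146 kg.

m ≈ 146 kg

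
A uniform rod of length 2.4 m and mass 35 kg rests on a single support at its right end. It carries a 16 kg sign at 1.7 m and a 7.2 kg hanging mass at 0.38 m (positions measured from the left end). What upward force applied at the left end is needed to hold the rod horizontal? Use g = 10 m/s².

F ≈ 282 N

Take moments about the right end.
Beam weight: 35 × 10 = 350 N down at 1.2 m → arm 1.2 m, τ = 350 × 1.2 = 420 N·m counterclockwise.
Sign: 16 × 10 = 160 N down at 1.7 m → arm 0.7 m, τ = 160 × 0.7 = 112 N·m counterclockwise.
Hanging mass: 7.2 × 10 = 72 N down at 0.38 m → arm 2.02 m, τ = 72 × 2.02 = 145.4 N·m counterclockwise.
Net moment of the loads = 677.4 N·m counterclockwise.
The upward force F acts at the left end, arm 2.4 m, giving F × 2.4 clockwise.
Setting net torque to zero: F × 2.4 = 677.4 → F = 677.4 / 2.4 = 282 N.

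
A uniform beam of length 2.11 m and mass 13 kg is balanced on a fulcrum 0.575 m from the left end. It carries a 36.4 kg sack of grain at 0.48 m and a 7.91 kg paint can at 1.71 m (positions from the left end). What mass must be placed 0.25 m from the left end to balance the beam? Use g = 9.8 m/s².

m ≈ 36.2 kg

Sum moments about the fulcrum (at 0.575 m from the left end) (the support reaction has zero arm there).
Beam weight: 13 × 9.8 = 127.4 N down at 1.055 m → arm 0.48 m, τ = 127.4 × 0.48 = 61.15 N·m clockwise.
Sack of grain: 36.4 × 9.8 = 356.7 N down at 0.48 m → arm 0.095 m, τ = 356.7 × 0.095 = 33.89 N·m counterclockwise.
Paint can: 7.91 × 9.8 = 77.52 N down at 1.71 m → arm 1.135 m, τ = 77.52 × 1.135 = 87.99 N·m clockwise.
Net moment of known loads = 115.2 N·m clockwise.
An unknown mass m at 0.25 m has arm 0.325 m; its moment is m·g·0.325 counterclockwise.
Στ = 0 ⇒ m × 9.8 × 0.325 = 115.2 ⇒ m = 115.2 / (9.8 × 0.325) = 36.2 kg.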